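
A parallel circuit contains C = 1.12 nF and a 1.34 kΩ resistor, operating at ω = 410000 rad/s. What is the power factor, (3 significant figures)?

X_C = 1/(ωC) = 2180 Ω
Parallel: admittances add. Y = 1/R + jωC
Y = (0.000746 + j0.000459) S
|Y| = 0.000876 S → |Z| = 1/|Y| = 1140 Ω, ∠Z = −∠Y = -31.6°
cos φ = cos(-31.6°) = 0.852

0.852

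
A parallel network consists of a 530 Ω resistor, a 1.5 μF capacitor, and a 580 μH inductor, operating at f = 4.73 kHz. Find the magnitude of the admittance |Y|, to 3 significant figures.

13.6 mS

ω = 2πf = 29720 rad/s
X_L = ωL = 17.2 Ω
X_C = 1/(ωC) = 22.4 Ω
Parallel: admittances add. Y = 1/R + 1/(jωL) + jωC
Y = (0.00189 − j0.0134) S
|Y| = 0.0136 S → |Z| = 1/|Y| = 73.7 Ω, ∠Z = −∠Y = 82.0°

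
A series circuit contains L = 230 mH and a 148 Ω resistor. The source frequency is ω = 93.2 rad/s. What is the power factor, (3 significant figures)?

0.990

X_L = ωL = 21.4 Ω
Z = 148 + j21.4 Ω
|Z| = √(148² + 21.4²) = 150 Ω
∠Z = arctan(21.4/148) = 8.24°
cos φ = cos(8.24°) = 0.990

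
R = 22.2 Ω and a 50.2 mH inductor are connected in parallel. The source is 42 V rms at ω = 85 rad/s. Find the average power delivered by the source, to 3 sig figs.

X_L = ωL = 4.27 Ω
Parallel: admittances add. Y = 1/R + 1/(jωL)
Y = (0.0450 − j0.234) S
|Y| = 0.239 S → |Z| = 1/|Y| = 4.19 Ω, ∠Z = −∠Y = 79.1°
I = V/|Z| = 10.0 A
P = VI cos φ = 42 × 10.0 × cos(79.1°) = 79.5 W

79.5 W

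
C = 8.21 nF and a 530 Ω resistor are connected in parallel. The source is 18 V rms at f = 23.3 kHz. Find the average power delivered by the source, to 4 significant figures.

ω = 2πf = 146400 rad/s
X_C = 1/(ωC) = 832.0 Ω
Parallel: admittances add. Y = 1/R + jωC
Y = (0.001887 + j0.001202) S
|Y| = 0.002237 S → |Z| = 1/|Y| = 447.0 Ω, ∠Z = −∠Y = -32.50°
I = V/|Z| = 40.27 mA
P = VI cos φ = 18 × 0.04027 × cos(-32.50°) = 611.3 mW

611.3 mW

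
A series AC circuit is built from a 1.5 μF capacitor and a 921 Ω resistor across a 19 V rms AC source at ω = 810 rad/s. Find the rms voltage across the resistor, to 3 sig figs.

14.2 V

X_C = 1/(ωC) = 823 Ω
Z = 921 − j823 Ω
|Z| = √(921² + 823²) = 1240 Ω
I = V/|Z| = 15.4 mA
V_R = I·|Z_R| = 0.0154 × 921 = 14.2 V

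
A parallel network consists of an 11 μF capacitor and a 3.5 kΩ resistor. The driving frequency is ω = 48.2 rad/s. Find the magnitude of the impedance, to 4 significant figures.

X_C = 1/(ωC) = 1886 Ω
Parallel: admittances add. Y = 1/R + jωC
Y = (0.0002857 + j0.0005302) S
|Y| = 0.0006023 S → |Z| = 1/|Y| = 1660 Ω, ∠Z = −∠Y = -61.68°

1660 Ω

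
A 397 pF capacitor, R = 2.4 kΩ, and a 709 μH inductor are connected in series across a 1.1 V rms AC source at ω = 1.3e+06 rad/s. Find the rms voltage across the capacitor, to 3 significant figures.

0.818 V

X_L = ωL = 922 Ω
X_C = 1/(ωC) = 1940 Ω
Net reactance X = X_L − X_C = -1020 Ω
Z = 2400 − j1020 Ω
|Z| = √(2400² + 1020²) = 2610 Ω
I = V/|Z| = 422 μA
V_C = I·|Z_C| = 0.000422 × 1940 = 0.818 V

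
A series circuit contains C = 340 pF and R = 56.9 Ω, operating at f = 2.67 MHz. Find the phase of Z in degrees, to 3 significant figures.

-72.0°

ω = 2πf = 1.678e+07 rad/s
X_C = 1/(ωC) = 175 Ω
Z = 56.9 − j175 Ω
|Z| = √(56.9² + 175²) = 184 Ω
∠Z = arctan(-175/56.9) = -72.0°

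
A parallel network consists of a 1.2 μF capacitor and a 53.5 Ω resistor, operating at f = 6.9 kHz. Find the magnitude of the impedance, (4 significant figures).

18.09 Ω

ω = 2πf = 43350 rad/s
X_C = 1/(ωC) = 19.22 Ω
Parallel: admittances add. Y = 1/R + jωC
Y = (0.01869 + j0.05202) S
|Y| = 0.05528 S → |Z| = 1/|Y| = 18.09 Ω, ∠Z = −∠Y = -70.24°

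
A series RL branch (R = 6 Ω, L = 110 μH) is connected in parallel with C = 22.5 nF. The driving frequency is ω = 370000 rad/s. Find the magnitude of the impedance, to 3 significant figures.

X_L = ωL = 40.7 Ω
X_C = 1/(ωC) = 120 Ω
Branch 1 (R+jX_L): Z₁ = 6.00 + j40.7 Ω, |Z₁| = 41.1 Ω
Branch 2 (−jX_C): Z₂ = −j120 Ω
Parallel: Z = Z₁Z₂/(Z₁+Z₂), |Z| = 62.0 Ω, ∠Z = 77.3°

62.0 Ω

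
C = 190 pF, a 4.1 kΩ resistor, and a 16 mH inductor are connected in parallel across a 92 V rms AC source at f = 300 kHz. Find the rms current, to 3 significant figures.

37.4 mA

ω = 2πf = 1.885e+06 rad/s
X_L = ωL = 30200 Ω
X_C = 1/(ωC) = 2790 Ω
Parallel: admittances add. Y = 1/R + 1/(jωL) + jωC
Y = (0.000244 + j0.000325) S
|Y| = 0.000406 S → |Z| = 1/|Y| = 2460 Ω, ∠Z = −∠Y = -53.1°
I = V/|Z| = 92/2460 = 37.4 mA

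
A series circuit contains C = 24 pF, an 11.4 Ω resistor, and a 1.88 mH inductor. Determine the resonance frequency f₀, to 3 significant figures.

749 kHz

ω₀ = 1/√(LC) = 1/√(0.00188 × 2.4e-11) = 4.708e+06 rad/s
f₀ = ω₀/(2π) = 749 kHz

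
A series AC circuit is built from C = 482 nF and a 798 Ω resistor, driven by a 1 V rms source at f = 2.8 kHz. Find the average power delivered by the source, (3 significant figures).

ω = 2πf = 17590 rad/s
X_C = 1/(ωC) = 118 Ω
Z = 798 − j118 Ω
|Z| = √(798² + 118²) = 807 Ω
∠Z = arctan(-118/798) = -8.41°
I = V/|Z| = 1.24 mA
P = VI cos φ = 1 × 0.00124 × cos(-8.41°) = 1.23 mW

1.23 mW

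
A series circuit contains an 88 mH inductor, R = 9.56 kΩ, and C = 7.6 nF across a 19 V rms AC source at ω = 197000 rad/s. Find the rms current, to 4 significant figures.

988.8 μA

X_L = ωL = 17340 Ω
X_C = 1/(ωC) = 667.9 Ω
Net reactance X = X_L − X_C = 16670 Ω
Z = 9560 + j16670 Ω
|Z| = √(9560² + 16670²) = 19220 Ω
I = V/|Z| = 19/19220 = 988.8 μA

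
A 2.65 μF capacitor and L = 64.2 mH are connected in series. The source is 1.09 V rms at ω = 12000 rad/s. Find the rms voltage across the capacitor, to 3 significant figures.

X_L = ωL = 770 Ω
X_C = 1/(ωC) = 31.4 Ω
Net reactance X = X_L − X_C = 739 Ω
Z = j739 Ω
|Z| = √(0² + 739²) = 739 Ω
I = V/|Z| = 1.48 mA
V_C = I·|Z_C| = 0.00148 × 31.4 = 0.0464 V

0.0464 V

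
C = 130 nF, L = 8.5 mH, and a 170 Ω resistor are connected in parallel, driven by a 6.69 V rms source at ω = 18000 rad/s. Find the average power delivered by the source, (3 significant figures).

X_L = ωL = 153 Ω
X_C = 1/(ωC) = 427 Ω
Parallel: admittances add. Y = 1/R + 1/(jωL) + jωC
Y = (0.00588 − j0.00420) S
|Y| = 0.00723 S → |Z| = 1/|Y| = 138 Ω, ∠Z = −∠Y = 35.5°
I = V/|Z| = 48.3 mA
P = VI cos φ = 6.69 × 0.0483 × cos(35.5°) = 263 mW

263 mW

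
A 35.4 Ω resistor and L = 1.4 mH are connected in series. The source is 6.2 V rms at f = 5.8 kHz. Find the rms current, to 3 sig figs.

99.8 mA

ω = 2πf = 36440 rad/s
X_L = ωL = 51.0 Ω
Z = 35.4 + j51.0 Ω
|Z| = √(35.4² + 51.0²) = 62.1 Ω
I = V/|Z| = 6.2/62.1 = 99.8 mA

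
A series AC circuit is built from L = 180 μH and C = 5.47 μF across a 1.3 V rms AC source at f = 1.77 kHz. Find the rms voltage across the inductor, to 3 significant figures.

0.180 V

ω = 2πf = 11120 rad/s
X_L = ωL = 2.00 Ω
X_C = 1/(ωC) = 16.4 Ω
Net reactance X = X_L − X_C = -14.4 Ω
Z = − j14.4 Ω
|Z| = √(0² + 14.4²) = 14.4 Ω
I = V/|Z| = 90.0 mA
V_L = I·|Z_L| = 0.0900 × 2.00 = 0.180 V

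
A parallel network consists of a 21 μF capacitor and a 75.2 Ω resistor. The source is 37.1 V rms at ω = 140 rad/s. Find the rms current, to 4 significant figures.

505.3 mA

X_C = 1/(ωC) = 340.1 Ω
Parallel: admittances add. Y = 1/R + jωC
Y = (0.01330 + j0.002940) S
|Y| = 0.01362 S → |Z| = 1/|Y| = 73.43 Ω, ∠Z = −∠Y = -12.47°
I = V/|Z| = 37.1/73.43 = 505.3 mA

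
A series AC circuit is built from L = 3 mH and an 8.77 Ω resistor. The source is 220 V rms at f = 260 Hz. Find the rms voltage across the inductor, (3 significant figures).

ω = 2πf = 1634 rad/s
X_L = ωL = 4.90 Ω
Z = 8.77 + j4.90 Ω
|Z| = √(8.77² + 4.90²) = 10.0 Ω
I = V/|Z| = 21.9 A
V_L = I·|Z_L| = 21.9 × 4.90 = 107 V

107 V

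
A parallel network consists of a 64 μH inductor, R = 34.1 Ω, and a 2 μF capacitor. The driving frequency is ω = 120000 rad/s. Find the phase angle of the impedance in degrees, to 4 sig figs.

X_L = ωL = 7.680 Ω
X_C = 1/(ωC) = 4.167 Ω
Parallel: admittances add. Y = 1/R + 1/(jωL) + jωC
Y = (0.02933 + j0.1098) S
|Y| = 0.1136 S → |Z| = 1/|Y| = 8.800 Ω, ∠Z = −∠Y = -75.05°

-75.05°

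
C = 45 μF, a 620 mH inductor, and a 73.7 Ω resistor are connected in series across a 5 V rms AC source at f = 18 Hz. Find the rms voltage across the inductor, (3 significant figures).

ω = 2πf = 113.1 rad/s
X_L = ωL = 70.1 Ω
X_C = 1/(ωC) = 196 Ω
Net reactance X = X_L − X_C = -126 Ω
Z = 73.7 − j126 Ω
|Z| = √(73.7² + 126²) = 146 Ω
I = V/|Z| = 34.2 mA
V_L = I·|Z_L| = 0.0342 × 70.1 = 2.40 V

2.40 V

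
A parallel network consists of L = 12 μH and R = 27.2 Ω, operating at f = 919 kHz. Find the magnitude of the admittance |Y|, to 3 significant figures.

39.5 mS

ω = 2πf = 5.774e+06 rad/s
X_L = ωL = 69.3 Ω
Parallel: admittances add. Y = 1/R + 1/(jωL)
Y = (0.0368 − j0.0144) S
|Y| = 0.0395 S → |Z| = 1/|Y| = 25.3 Ω, ∠Z = −∠Y = 21.4°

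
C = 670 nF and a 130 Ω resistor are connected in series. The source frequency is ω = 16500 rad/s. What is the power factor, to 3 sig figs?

0.821

X_C = 1/(ωC) = 90.5 Ω
Z = 130 − j90.5 Ω
|Z| = √(130² + 90.5²) = 158 Ω
∠Z = arctan(-90.5/130) = -34.8°
cos φ = cos(-34.8°) = 0.821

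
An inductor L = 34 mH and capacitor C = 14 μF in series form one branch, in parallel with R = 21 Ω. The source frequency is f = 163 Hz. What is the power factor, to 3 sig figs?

ω = 2πf = 1024 rad/s
X_L = ωL = 34.8 Ω
X_C = 1/(ωC) = 69.7 Ω
Branch 1: Z₁ = R = 21.0 Ω
Branch 2 (series LC): Z₂ = j(X_L − X_C) = −j34.9 Ω
Parallel: Z = Z₁Z₂/(Z₁+Z₂), |Z| = 18.0 Ω, ∠Z = -31.0°
cos φ = cos(-31.0°) = 0.857

0.857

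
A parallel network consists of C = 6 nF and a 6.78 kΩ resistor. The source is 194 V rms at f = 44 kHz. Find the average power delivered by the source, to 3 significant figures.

5.55 W

ω = 2πf = 276500 rad/s
X_C = 1/(ωC) = 603 Ω
Parallel: admittances add. Y = 1/R + jωC
Y = (0.000147 + j0.00166) S
|Y| = 0.00167 S → |Z| = 1/|Y| = 600 Ω, ∠Z = −∠Y = -84.9°
I = V/|Z| = 323 mA
P = VI cos φ = 194 × 0.323 × cos(-84.9°) = 5.55 W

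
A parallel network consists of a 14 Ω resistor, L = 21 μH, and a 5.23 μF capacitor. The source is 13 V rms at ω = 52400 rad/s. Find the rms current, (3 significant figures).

8.30 A

X_L = ωL = 1.10 Ω
X_C = 1/(ωC) = 3.65 Ω
Parallel: admittances add. Y = 1/R + 1/(jωL) + jωC
Y = (0.0714 − j0.635) S
|Y| = 0.639 S → |Z| = 1/|Y| = 1.57 Ω, ∠Z = −∠Y = 83.6°
I = V/|Z| = 13/1.57 = 8.30 A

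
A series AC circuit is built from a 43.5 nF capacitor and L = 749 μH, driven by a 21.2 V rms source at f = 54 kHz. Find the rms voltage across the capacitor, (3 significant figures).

7.71 V

ω = 2πf = 339300 rad/s
X_L = ωL = 254 Ω
X_C = 1/(ωC) = 67.8 Ω
Net reactance X = X_L − X_C = 186 Ω
Z = j186 Ω
|Z| = √(0² + 186²) = 186 Ω
I = V/|Z| = 114 mA
V_C = I·|Z_C| = 0.114 × 67.8 = 7.71 V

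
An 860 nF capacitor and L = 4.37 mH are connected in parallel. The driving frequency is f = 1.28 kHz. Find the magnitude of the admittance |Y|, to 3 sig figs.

21.5 mS

ω = 2πf = 8042 rad/s
X_L = ωL = 35.1 Ω
X_C = 1/(ωC) = 145 Ω
Parallel: admittances add. Y = 1/(jωL) + jωC
Y = (0 − j0.0215) S
|Y| = 0.0215 S → |Z| = 1/|Y| = 46.4 Ω, ∠Z = −∠Y = 90.0°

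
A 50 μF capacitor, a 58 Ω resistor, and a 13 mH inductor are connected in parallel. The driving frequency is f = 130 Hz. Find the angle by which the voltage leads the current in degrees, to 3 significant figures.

ω = 2πf = 816.8 rad/s
X_L = ωL = 10.6 Ω
X_C = 1/(ωC) = 24.5 Ω
Parallel: admittances add. Y = 1/R + 1/(jωL) + jωC
Y = (0.0172 − j0.0533) S
|Y| = 0.0561 S → |Z| = 1/|Y| = 17.8 Ω, ∠Z = −∠Y = 72.1°

72.1°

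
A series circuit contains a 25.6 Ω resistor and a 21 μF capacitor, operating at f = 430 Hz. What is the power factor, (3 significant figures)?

0.824

ω = 2πf = 2702 rad/s
X_C = 1/(ωC) = 17.6 Ω
Z = 25.6 − j17.6 Ω
|Z| = √(25.6² + 17.6²) = 31.1 Ω
∠Z = arctan(-17.6/25.6) = -34.5°
cos φ = cos(-34.5°) = 0.824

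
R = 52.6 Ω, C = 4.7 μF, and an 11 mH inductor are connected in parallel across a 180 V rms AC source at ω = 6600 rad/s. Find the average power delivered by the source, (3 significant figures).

616 W

X_L = ωL = 72.6 Ω
X_C = 1/(ωC) = 32.2 Ω
Parallel: admittances add. Y = 1/R + 1/(jωL) + jωC
Y = (0.0190 + j0.0172) S
|Y| = 0.0257 S → |Z| = 1/|Y| = 39.0 Ω, ∠Z = −∠Y = -42.2°
I = V/|Z| = 4.62 A
P = VI cos φ = 180 × 4.62 × cos(-42.2°) = 616 W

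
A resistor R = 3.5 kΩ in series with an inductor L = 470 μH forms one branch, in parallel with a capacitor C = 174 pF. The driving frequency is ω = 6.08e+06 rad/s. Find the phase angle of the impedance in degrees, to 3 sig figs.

-79.4°

X_L = ωL = 2860 Ω
X_C = 1/(ωC) = 945 Ω
Branch 1 (R+jX_L): Z₁ = 3500 + j2860 Ω, |Z₁| = 4520 Ω
Branch 2 (−jX_C): Z₂ = −j945 Ω
Parallel: Z = Z₁Z₂/(Z₁+Z₂), |Z| = 1070 Ω, ∠Z = -79.4°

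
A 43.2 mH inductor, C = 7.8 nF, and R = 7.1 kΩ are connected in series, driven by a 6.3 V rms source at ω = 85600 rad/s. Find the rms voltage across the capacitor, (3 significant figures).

X_L = ωL = 3700 Ω
X_C = 1/(ωC) = 1500 Ω
Net reactance X = X_L − X_C = 2200 Ω
Z = 7100 + j2200 Ω
|Z| = √(7100² + 2200²) = 7430 Ω
I = V/|Z| = 848 μA
V_C = I·|Z_C| = 0.000848 × 1500 = 1.27 V

1.27 V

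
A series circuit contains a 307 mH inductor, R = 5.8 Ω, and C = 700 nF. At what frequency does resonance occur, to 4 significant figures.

ω₀ = 1/√(LC) = 1/√(0.307 × 7e-07) = 2157 rad/s
f₀ = ω₀/(2π) = 343.3 Hz

343.3 Hz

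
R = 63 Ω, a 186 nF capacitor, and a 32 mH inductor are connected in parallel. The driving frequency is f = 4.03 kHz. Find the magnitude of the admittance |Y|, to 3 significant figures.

16.2 mS

ω = 2πf = 25320 rad/s
X_L = ωL = 810 Ω
X_C = 1/(ωC) = 212 Ω
Parallel: admittances add. Y = 1/R + 1/(jωL) + jωC
Y = (0.0159 + j0.00348) S
|Y| = 0.0162 S → |Z| = 1/|Y| = 61.5 Ω, ∠Z = −∠Y = -12.4°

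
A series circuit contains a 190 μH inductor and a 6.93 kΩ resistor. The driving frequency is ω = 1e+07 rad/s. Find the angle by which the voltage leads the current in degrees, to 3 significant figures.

X_L = ωL = 1900 Ω
Z = 6930 + j1900 Ω
|Z| = √(6930² + 1900²) = 7190 Ω
∠Z = arctan(1900/6930) = 15.3°

15.3°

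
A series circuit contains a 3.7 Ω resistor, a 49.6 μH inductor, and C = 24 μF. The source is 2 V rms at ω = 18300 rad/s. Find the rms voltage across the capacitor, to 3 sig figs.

X_L = ωL = 0.908 Ω
X_C = 1/(ωC) = 2.28 Ω
Net reactance X = X_L − X_C = -1.37 Ω
Z = 3.70 − j1.37 Ω
|Z| = √(3.70² + 1.37²) = 3.95 Ω
I = V/|Z| = 507 mA
V_C = I·|Z_C| = 0.507 × 2.28 = 1.15 V

1.15 V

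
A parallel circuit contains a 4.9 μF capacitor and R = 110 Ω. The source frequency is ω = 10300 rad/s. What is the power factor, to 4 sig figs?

0.1773

X_C = 1/(ωC) = 19.81 Ω
Parallel: admittances add. Y = 1/R + jωC
Y = (0.009091 + j0.05047) S
|Y| = 0.05128 S → |Z| = 1/|Y| = 19.50 Ω, ∠Z = −∠Y = -79.79°
cos φ = cos(-79.79°) = 0.1773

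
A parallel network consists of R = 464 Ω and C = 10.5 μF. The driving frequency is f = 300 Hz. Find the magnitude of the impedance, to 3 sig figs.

50.2 Ω

ω = 2πf = 1885 rad/s
X_C = 1/(ωC) = 50.5 Ω
Parallel: admittances add. Y = 1/R + jωC
Y = (0.00216 + j0.0198) S
|Y| = 0.0199 S → |Z| = 1/|Y| = 50.2 Ω, ∠Z = −∠Y = -83.8°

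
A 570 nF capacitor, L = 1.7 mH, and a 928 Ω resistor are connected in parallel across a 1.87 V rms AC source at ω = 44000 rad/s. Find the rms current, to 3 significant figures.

22.0 mA

X_L = ωL = 74.8 Ω
X_C = 1/(ωC) = 39.9 Ω
Parallel: admittances add. Y = 1/R + 1/(jωL) + jωC
Y = (0.00108 + j0.0117) S
|Y| = 0.0118 S → |Z| = 1/|Y| = 85.0 Ω, ∠Z = −∠Y = -84.7°
I = V/|Z| = 1.87/85.0 = 22.0 mA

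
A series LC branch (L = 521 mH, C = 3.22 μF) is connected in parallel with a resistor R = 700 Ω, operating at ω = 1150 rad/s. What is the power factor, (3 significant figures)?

0.425

X_L = ωL = 599 Ω
X_C = 1/(ωC) = 270 Ω
Branch 1: Z₁ = R = 700 Ω
Branch 2 (series LC): Z₂ = j(X_L − X_C) = j329 Ω
Parallel: Z = Z₁Z₂/(Z₁+Z₂), |Z| = 298 Ω, ∠Z = 64.8°
cos φ = cos(64.8°) = 0.425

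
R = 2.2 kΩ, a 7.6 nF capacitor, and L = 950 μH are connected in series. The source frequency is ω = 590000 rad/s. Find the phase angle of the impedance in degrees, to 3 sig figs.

X_L = ωL = 560 Ω
X_C = 1/(ωC) = 223 Ω
Net reactance X = X_L − X_C = 337 Ω
Z = 2200 + j337 Ω
|Z| = √(2200² + 337²) = 2230 Ω
∠Z = arctan(337/2200) = 8.72°

8.72°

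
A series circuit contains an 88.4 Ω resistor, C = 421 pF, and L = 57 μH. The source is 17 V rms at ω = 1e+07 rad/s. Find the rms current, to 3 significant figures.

49.4 mA

X_L = ωL = 570 Ω
X_C = 1/(ωC) = 238 Ω
Net reactance X = X_L − X_C = 332 Ω
Z = 88.4 + j332 Ω
|Z| = √(88.4² + 332²) = 344 Ω
I = V/|Z| = 17/344 = 49.4 mA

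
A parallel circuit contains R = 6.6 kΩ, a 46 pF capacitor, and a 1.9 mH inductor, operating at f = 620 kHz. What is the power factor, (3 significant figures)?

0.960

ω = 2πf = 3.896e+06 rad/s
X_L = ωL = 7400 Ω
X_C = 1/(ωC) = 5580 Ω
Parallel: admittances add. Y = 1/R + 1/(jωL) + jωC
Y = (0.000152 + j4.41e-05) S
|Y| = 0.000158 S → |Z| = 1/|Y| = 6340 Ω, ∠Z = −∠Y = -16.2°
cos φ = cos(-16.2°) = 0.960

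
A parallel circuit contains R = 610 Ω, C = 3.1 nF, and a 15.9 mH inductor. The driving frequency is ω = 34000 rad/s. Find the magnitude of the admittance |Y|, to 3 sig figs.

X_L = ωL = 541 Ω
X_C = 1/(ωC) = 9490 Ω
Parallel: admittances add. Y = 1/R + 1/(jωL) + jωC
Y = (0.00164 − j0.00174) S
|Y| = 0.00239 S → |Z| = 1/|Y| = 418 Ω, ∠Z = −∠Y = 46.8°

2.39 mS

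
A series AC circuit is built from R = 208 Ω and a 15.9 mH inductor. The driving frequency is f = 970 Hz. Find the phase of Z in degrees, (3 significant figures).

25.0°

ω = 2πf = 6095 rad/s
X_L = ωL = 96.9 Ω
Z = 208 + j96.9 Ω
|Z| = √(208² + 96.9²) = 229 Ω
∠Z = arctan(96.9/208) = 25.0°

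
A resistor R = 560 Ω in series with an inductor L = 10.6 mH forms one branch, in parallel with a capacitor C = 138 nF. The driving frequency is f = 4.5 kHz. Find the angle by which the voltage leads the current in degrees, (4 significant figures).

-66.28°

ω = 2πf = 28270 rad/s
X_L = ωL = 299.7 Ω
X_C = 1/(ωC) = 256.3 Ω
Branch 1 (R+jX_L): Z₁ = 560.0 + j299.7 Ω, |Z₁| = 635.2 Ω
Branch 2 (−jX_C): Z₂ = −j256.3 Ω
Parallel: Z = Z₁Z₂/(Z₁+Z₂), |Z| = 289.8 Ω, ∠Z = -66.28°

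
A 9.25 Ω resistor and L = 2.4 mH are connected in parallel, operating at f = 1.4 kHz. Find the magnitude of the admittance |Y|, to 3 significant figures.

118 mS

ω = 2πf = 8796 rad/s
X_L = ωL = 21.1 Ω
Parallel: admittances add. Y = 1/R + 1/(jωL)
Y = (0.108 − j0.0474) S
|Y| = 0.118 S → |Z| = 1/|Y| = 8.47 Ω, ∠Z = −∠Y = 23.7°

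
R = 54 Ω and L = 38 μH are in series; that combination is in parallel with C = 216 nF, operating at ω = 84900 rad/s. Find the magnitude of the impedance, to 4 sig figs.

39.60 Ω

X_L = ωL = 3.226 Ω
X_C = 1/(ωC) = 54.53 Ω
Branch 1 (R+jX_L): Z₁ = 54.00 + j3.226 Ω, |Z₁| = 54.10 Ω
Branch 2 (−jX_C): Z₂ = −j54.53 Ω
Parallel: Z = Z₁Z₂/(Z₁+Z₂), |Z| = 39.60 Ω, ∠Z = -43.05°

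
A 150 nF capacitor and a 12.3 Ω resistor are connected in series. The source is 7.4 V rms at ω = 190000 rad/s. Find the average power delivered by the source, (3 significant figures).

487 mW

X_C = 1/(ωC) = 35.1 Ω
Z = 12.3 − j35.1 Ω
|Z| = √(12.3² + 35.1²) = 37.2 Ω
∠Z = arctan(-35.1/12.3) = -70.7°
I = V/|Z| = 199 mA
P = VI cos φ = 7.4 × 0.199 × cos(-70.7°) = 487 mW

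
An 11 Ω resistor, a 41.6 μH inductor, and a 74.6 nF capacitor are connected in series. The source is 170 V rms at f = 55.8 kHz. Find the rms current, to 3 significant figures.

ω = 2πf = 350600 rad/s
X_L = ωL = 14.6 Ω
X_C = 1/(ωC) = 38.2 Ω
Net reactance X = X_L − X_C = -23.6 Ω
Z = 11.0 − j23.6 Ω
|Z| = √(11.0² + 23.6²) = 26.1 Ω
I = V/|Z| = 170/26.1 = 6.52 A

6.52 A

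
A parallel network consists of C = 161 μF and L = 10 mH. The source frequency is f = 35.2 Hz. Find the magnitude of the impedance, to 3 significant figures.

ω = 2πf = 221.2 rad/s
X_L = ωL = 2.21 Ω
X_C = 1/(ωC) = 28.1 Ω
Parallel: admittances add. Y = 1/(jωL) + jωC
Y = (0 − j0.417) S
|Y| = 0.417 S → |Z| = 1/|Y| = 2.40 Ω, ∠Z = −∠Y = 90.0°

2.40 Ω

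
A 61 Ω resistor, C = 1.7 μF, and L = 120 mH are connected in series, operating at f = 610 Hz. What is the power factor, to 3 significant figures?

0.195

ω = 2πf = 3833 rad/s
X_L = ωL = 460 Ω
X_C = 1/(ωC) = 153 Ω
Net reactance X = X_L − X_C = 306 Ω
Z = 61.0 + j306 Ω
|Z| = √(61.0² + 306²) = 312 Ω
∠Z = arctan(306/61.0) = 78.7°
cos φ = cos(78.7°) = 0.195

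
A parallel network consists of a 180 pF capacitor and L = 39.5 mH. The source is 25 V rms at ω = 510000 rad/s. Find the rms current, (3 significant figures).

X_L = ωL = 20100 Ω
X_C = 1/(ωC) = 10900 Ω
Parallel: admittances add. Y = 1/(jωL) + jωC
Y = (0 + j4.22e-05) S
|Y| = 4.22e-05 S → |Z| = 1/|Y| = 23700 Ω, ∠Z = −∠Y = -90.0°
I = V/|Z| = 25/23700 = 1.05 mA

1.05 mA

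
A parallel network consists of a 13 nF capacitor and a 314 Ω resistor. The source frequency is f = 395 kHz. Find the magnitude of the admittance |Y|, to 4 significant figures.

ω = 2πf = 2.482e+06 rad/s
X_C = 1/(ωC) = 30.99 Ω
Parallel: admittances add. Y = 1/R + jωC
Y = (0.003185 + j0.03226) S
|Y| = 0.03242 S → |Z| = 1/|Y| = 30.84 Ω, ∠Z = −∠Y = -84.36°

32.42 mS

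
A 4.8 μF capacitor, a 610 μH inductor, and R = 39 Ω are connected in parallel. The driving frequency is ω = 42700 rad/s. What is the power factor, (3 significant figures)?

X_L = ωL = 26.0 Ω
X_C = 1/(ωC) = 4.88 Ω
Parallel: admittances add. Y = 1/R + 1/(jωL) + jωC
Y = (0.0256 + j0.167) S
|Y| = 0.169 S → |Z| = 1/|Y| = 5.93 Ω, ∠Z = −∠Y = -81.2°
cos φ = cos(-81.2°) = 0.152

0.152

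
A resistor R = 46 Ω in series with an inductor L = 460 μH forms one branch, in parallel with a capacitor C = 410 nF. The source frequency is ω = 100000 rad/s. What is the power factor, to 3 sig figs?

0.339

X_L = ωL = 46.0 Ω
X_C = 1/(ωC) = 24.4 Ω
Branch 1 (R+jX_L): Z₁ = 46.0 + j46.0 Ω, |Z₁| = 65.1 Ω
Branch 2 (−jX_C): Z₂ = −j24.4 Ω
Parallel: Z = Z₁Z₂/(Z₁+Z₂), |Z| = 31.2 Ω, ∠Z = -70.2°
cos φ = cos(-70.2°) = 0.339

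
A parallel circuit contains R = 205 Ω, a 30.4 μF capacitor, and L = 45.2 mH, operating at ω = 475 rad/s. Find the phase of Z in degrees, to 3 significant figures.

X_L = ωL = 21.5 Ω
X_C = 1/(ωC) = 69.3 Ω
Parallel: admittances add. Y = 1/R + 1/(jωL) + jωC
Y = (0.00488 − j0.0321) S
|Y| = 0.0325 S → |Z| = 1/|Y| = 30.8 Ω, ∠Z = −∠Y = 81.4°

81.4°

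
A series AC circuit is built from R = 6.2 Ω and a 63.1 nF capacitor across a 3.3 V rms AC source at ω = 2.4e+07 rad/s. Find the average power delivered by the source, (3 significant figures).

1.74 W

X_C = 1/(ωC) = 0.660 Ω
Z = 6.20 − j0.660 Ω
|Z| = √(6.20² + 0.660²) = 6.24 Ω
∠Z = arctan(-0.660/6.20) = -6.08°
I = V/|Z| = 529 mA
P = VI cos φ = 3.3 × 0.529 × cos(-6.08°) = 1.74 W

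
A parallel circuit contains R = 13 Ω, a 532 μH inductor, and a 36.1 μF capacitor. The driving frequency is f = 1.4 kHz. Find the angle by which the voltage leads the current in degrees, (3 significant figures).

-53.5°

ω = 2πf = 8796 rad/s
X_L = ωL = 4.68 Ω
X_C = 1/(ωC) = 3.15 Ω
Parallel: admittances add. Y = 1/R + 1/(jωL) + jωC
Y = (0.0769 + j0.104) S
|Y| = 0.129 S → |Z| = 1/|Y| = 7.74 Ω, ∠Z = −∠Y = -53.5°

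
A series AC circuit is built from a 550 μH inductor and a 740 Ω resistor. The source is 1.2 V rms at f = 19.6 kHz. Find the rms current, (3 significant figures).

1.61 mA

ω = 2πf = 123200 rad/s
X_L = ωL = 67.7 Ω
Z = 740 + j67.7 Ω
|Z| = √(740² + 67.7²) = 743 Ω
I = V/|Z| = 1.2/743 = 1.61 mA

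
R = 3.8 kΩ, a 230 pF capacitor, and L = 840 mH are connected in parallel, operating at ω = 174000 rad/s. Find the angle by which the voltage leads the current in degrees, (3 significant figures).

X_L = ωL = 146000 Ω
X_C = 1/(ωC) = 25000 Ω
Parallel: admittances add. Y = 1/R + 1/(jωL) + jωC
Y = (0.000263 + j3.32e-05) S
|Y| = 0.000265 S → |Z| = 1/|Y| = 3770 Ω, ∠Z = −∠Y = -7.19°

-7.19°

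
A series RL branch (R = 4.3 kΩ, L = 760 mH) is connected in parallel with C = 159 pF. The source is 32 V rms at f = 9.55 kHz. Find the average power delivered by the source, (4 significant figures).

2.099 mW

ω = 2πf = 60000 rad/s
X_L = ωL = 45600 Ω
X_C = 1/(ωC) = 104800 Ω
Branch 1 (R+jX_L): Z₁ = 4300 + j45600 Ω, |Z₁| = 45810 Ω
Branch 2 (−jX_C): Z₂ = −j104800 Ω
Parallel: Z = Z₁Z₂/(Z₁+Z₂), |Z| = 80870 Ω, ∠Z = 80.46°
I = V/|Z| = 395.7 μA
P = VI cos φ = 32 × 0.0003957 × cos(80.46°) = 2.099 mW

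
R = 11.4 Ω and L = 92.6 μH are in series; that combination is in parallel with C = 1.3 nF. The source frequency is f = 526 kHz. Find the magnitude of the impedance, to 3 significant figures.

961 Ω

ω = 2πf = 3.305e+06 rad/s
X_L = ωL = 306 Ω
X_C = 1/(ωC) = 233 Ω
Branch 1 (R+jX_L): Z₁ = 11.4 + j306 Ω, |Z₁| = 306 Ω
Branch 2 (−jX_C): Z₂ = −j233 Ω
Parallel: Z = Z₁Z₂/(Z₁+Z₂), |Z| = 961 Ω, ∠Z = -83.3°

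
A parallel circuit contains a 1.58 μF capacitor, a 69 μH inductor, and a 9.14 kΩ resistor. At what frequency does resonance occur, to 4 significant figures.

15.24 kHz

ω₀ = 1/√(LC) = 1/√(6.9e-05 × 1.58e-06) = 95770 rad/s
f₀ = ω₀/(2π) = 15.24 kHz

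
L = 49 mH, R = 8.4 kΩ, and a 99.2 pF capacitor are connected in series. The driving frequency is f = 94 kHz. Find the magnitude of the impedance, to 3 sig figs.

14500 Ω

ω = 2πf = 590600 rad/s
X_L = ωL = 28900 Ω
X_C = 1/(ωC) = 17100 Ω
Net reactance X = X_L − X_C = 11900 Ω
Z = 8400 + j11900 Ω
|Z| = √(8400² + 11900²) = 14500 Ω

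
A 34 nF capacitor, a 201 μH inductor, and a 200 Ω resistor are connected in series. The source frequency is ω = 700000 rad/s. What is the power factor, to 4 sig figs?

X_L = ωL = 140.7 Ω
X_C = 1/(ωC) = 42.02 Ω
Net reactance X = X_L − X_C = 98.68 Ω
Z = 200.0 + j98.68 Ω
|Z| = √(200.0² + 98.68²) = 223.0 Ω
∠Z = arctan(98.68/200.0) = 26.26°
cos φ = cos(26.26°) = 0.8968

0.8968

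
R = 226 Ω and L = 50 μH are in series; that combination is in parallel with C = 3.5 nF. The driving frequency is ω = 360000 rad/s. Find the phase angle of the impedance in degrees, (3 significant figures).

X_L = ωL = 18.0 Ω
X_C = 1/(ωC) = 794 Ω
Branch 1 (R+jX_L): Z₁ = 226 + j18.0 Ω, |Z₁| = 227 Ω
Branch 2 (−jX_C): Z₂ = −j794 Ω
Parallel: Z = Z₁Z₂/(Z₁+Z₂), |Z| = 223 Ω, ∠Z = -11.7°

-11.7°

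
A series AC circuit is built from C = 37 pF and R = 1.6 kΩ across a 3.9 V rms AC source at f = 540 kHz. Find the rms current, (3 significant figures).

480 μA

ω = 2πf = 3.393e+06 rad/s
X_C = 1/(ωC) = 7970 Ω
Z = 1600 − j7970 Ω
|Z| = √(1600² + 7970²) = 8120 Ω
I = V/|Z| = 3.9/8120 = 480 μA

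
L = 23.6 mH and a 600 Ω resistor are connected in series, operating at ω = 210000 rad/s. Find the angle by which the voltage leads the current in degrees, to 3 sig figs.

X_L = ωL = 4960 Ω
Z = 600 + j4960 Ω
|Z| = √(600² + 4960²) = 4990 Ω
∠Z = arctan(4960/600) = 83.1°

83.1°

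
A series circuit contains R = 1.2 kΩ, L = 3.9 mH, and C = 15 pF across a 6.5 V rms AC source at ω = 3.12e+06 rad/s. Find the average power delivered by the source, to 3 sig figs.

X_L = ωL = 12200 Ω
X_C = 1/(ωC) = 21400 Ω
Net reactance X = X_L − X_C = -9200 Ω
Z = 1200 − j9200 Ω
|Z| = √(1200² + 9200²) = 9280 Ω
∠Z = arctan(-9200/1200) = -82.6°
I = V/|Z| = 701 μA
P = VI cos φ = 6.5 × 0.000701 × cos(-82.6°) = 589 μW

589 μW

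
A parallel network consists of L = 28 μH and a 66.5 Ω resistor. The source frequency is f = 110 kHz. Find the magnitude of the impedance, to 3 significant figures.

18.6 Ω

ω = 2πf = 691200 rad/s
X_L = ωL = 19.4 Ω
Parallel: admittances add. Y = 1/R + 1/(jωL)
Y = (0.0150 − j0.0517) S
|Y| = 0.0538 S → |Z| = 1/|Y| = 18.6 Ω, ∠Z = −∠Y = 73.8°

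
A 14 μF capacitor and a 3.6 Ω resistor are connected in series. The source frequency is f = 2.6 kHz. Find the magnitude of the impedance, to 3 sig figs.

5.66 Ω

ω = 2πf = 16340 rad/s
X_C = 1/(ωC) = 4.37 Ω
Z = 3.60 − j4.37 Ω
|Z| = √(3.60² + 4.37²) = 5.66 Ω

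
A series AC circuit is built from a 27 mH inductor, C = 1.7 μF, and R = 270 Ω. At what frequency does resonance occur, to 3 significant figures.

ω₀ = 1/√(LC) = 1/√(0.027 × 1.7e-06) = 4668 rad/s
f₀ = ω₀/(2π) = 743 Hz

743 Hz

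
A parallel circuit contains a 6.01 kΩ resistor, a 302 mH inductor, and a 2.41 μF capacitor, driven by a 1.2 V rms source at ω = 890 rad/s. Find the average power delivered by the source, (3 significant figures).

X_L = ωL = 269 Ω
X_C = 1/(ωC) = 466 Ω
Parallel: admittances add. Y = 1/R + 1/(jωL) + jωC
Y = (0.000166 − j0.00158) S
|Y| = 0.00158 S → |Z| = 1/|Y| = 631 Ω, ∠Z = −∠Y = 84.0°
I = V/|Z| = 1.90 mA
P = VI cos φ = 1.2 × 0.00190 × cos(84.0°) = 240 μW

240 μW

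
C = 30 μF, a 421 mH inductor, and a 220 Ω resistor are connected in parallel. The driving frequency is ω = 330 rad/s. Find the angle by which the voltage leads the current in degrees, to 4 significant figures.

-30.73°

X_L = ωL = 138.9 Ω
X_C = 1/(ωC) = 101.0 Ω
Parallel: admittances add. Y = 1/R + 1/(jωL) + jωC
Y = (0.004545 + j0.002702) S
|Y| = 0.005288 S → |Z| = 1/|Y| = 189.1 Ω, ∠Z = −∠Y = -30.73°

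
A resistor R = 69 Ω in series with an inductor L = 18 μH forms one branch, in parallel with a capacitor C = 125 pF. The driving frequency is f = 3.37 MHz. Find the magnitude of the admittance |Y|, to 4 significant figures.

ω = 2πf = 2.117e+07 rad/s
X_L = ωL = 381.1 Ω
X_C = 1/(ωC) = 377.8 Ω
Branch 1 (R+jX_L): Z₁ = 69.00 + j381.1 Ω, |Z₁| = 387.3 Ω
Branch 2 (−jX_C): Z₂ = −j377.8 Ω
Parallel: Z = Z₁Z₂/(Z₁+Z₂), |Z| = 2118 Ω, ∠Z = -13.02°
|Y| = 1/|Z| = 472.0 μS

472.0 μS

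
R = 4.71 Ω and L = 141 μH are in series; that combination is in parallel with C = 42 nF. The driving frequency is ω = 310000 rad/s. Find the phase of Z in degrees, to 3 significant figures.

X_L = ωL = 43.7 Ω
X_C = 1/(ωC) = 76.8 Ω
Branch 1 (R+jX_L): Z₁ = 4.71 + j43.7 Ω, |Z₁| = 44.0 Ω
Branch 2 (−jX_C): Z₂ = −j76.8 Ω
Parallel: Z = Z₁Z₂/(Z₁+Z₂), |Z| = 101 Ω, ∠Z = 75.7°

75.7°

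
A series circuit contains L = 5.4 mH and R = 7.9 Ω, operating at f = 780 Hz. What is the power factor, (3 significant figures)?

ω = 2πf = 4901 rad/s
X_L = ωL = 26.5 Ω
Z = 7.90 + j26.5 Ω
|Z| = √(7.90² + 26.5²) = 27.6 Ω
∠Z = arctan(26.5/7.90) = 73.4°
cos φ = cos(73.4°) = 0.286

0.286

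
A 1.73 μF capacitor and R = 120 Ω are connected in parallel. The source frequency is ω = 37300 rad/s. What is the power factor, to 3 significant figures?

0.128

X_C = 1/(ωC) = 15.5 Ω
Parallel: admittances add. Y = 1/R + jωC
Y = (0.00833 + j0.0645) S
|Y| = 0.0651 S → |Z| = 1/|Y| = 15.4 Ω, ∠Z = −∠Y = -82.6°
cos φ = cos(-82.6°) = 0.128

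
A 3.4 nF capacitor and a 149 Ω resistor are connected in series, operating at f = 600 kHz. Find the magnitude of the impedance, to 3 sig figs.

168 Ω

ω = 2πf = 3.77e+06 rad/s
X_C = 1/(ωC) = 78.0 Ω
Z = 149 − j78.0 Ω
|Z| = √(149² + 78.0²) = 168 Ω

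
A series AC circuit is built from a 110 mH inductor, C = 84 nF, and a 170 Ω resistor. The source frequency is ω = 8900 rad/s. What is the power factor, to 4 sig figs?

0.4284

X_L = ωL = 979.0 Ω
X_C = 1/(ωC) = 1338 Ω
Net reactance X = X_L − X_C = -358.6 Ω
Z = 170.0 − j358.6 Ω
|Z| = √(170.0² + 358.6²) = 396.9 Ω
∠Z = arctan(-358.6/170.0) = -64.64°
cos φ = cos(-64.64°) = 0.4284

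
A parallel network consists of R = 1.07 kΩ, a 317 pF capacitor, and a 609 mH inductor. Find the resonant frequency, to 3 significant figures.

11.5 kHz

ω₀ = 1/√(LC) = 1/√(0.609 × 3.17e-10) = 71970 rad/s
f₀ = ω₀/(2π) = 11.5 kHz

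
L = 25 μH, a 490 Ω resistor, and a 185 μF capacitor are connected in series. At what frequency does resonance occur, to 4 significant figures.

2.340 kHz

ω₀ = 1/√(LC) = 1/√(2.5e-05 × 0.000185) = 14700 rad/s
f₀ = ω₀/(2π) = 2.340 kHz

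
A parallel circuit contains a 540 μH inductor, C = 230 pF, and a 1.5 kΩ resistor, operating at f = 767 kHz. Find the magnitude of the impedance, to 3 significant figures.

ω = 2πf = 4.819e+06 rad/s
X_L = ωL = 2600 Ω
X_C = 1/(ωC) = 902 Ω
Parallel: admittances add. Y = 1/R + 1/(jωL) + jωC
Y = (0.000667 + j0.000724) S
|Y| = 0.000984 S → |Z| = 1/|Y| = 1020 Ω, ∠Z = −∠Y = -47.4°

1020 Ω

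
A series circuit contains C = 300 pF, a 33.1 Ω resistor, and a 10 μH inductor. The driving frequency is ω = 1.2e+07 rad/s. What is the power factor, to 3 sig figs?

X_L = ωL = 120 Ω
X_C = 1/(ωC) = 278 Ω
Net reactance X = X_L − X_C = -158 Ω
Z = 33.1 − j158 Ω
|Z| = √(33.1² + 158²) = 161 Ω
∠Z = arctan(-158/33.1) = -78.2°
cos φ = cos(-78.2°) = 0.205

0.205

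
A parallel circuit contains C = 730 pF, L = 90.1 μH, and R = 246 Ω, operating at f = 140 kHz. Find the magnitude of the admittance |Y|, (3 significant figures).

ω = 2πf = 879600 rad/s
X_L = ωL = 79.3 Ω
X_C = 1/(ωC) = 1560 Ω
Parallel: admittances add. Y = 1/R + 1/(jωL) + jωC
Y = (0.00407 − j0.0120) S
|Y| = 0.0126 S → |Z| = 1/|Y| = 79.1 Ω, ∠Z = −∠Y = 71.2°

12.6 mS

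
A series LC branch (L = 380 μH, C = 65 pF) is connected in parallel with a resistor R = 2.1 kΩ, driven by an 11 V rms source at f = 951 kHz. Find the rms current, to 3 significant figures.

36.6 mA

ω = 2πf = 5.975e+06 rad/s
X_L = ωL = 2270 Ω
X_C = 1/(ωC) = 2570 Ω
Branch 1: Z₁ = R = 2100 Ω
Branch 2 (series LC): Z₂ = j(X_L − X_C) = −j304 Ω
Parallel: Z = Z₁Z₂/(Z₁+Z₂), |Z| = 301 Ω, ∠Z = -81.8°
I = V/|Z| = 11/301 = 36.6 mA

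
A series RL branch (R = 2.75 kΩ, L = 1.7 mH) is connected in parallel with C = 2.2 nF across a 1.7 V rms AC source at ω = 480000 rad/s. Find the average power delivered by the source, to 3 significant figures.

966 μW

X_L = ωL = 816 Ω
X_C = 1/(ωC) = 947 Ω
Branch 1 (R+jX_L): Z₁ = 2750 + j816 Ω, |Z₁| = 2870 Ω
Branch 2 (−jX_C): Z₂ = −j947 Ω
Parallel: Z = Z₁Z₂/(Z₁+Z₂), |Z| = 987 Ω, ∠Z = -70.7°
I = V/|Z| = 1.72 mA
P = VI cos φ = 1.7 × 0.00172 × cos(-70.7°) = 966 μW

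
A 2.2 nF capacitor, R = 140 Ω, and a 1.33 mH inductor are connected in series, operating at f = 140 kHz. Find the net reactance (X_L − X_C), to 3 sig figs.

653 Ω

ω = 2πf = 879600 rad/s
X_L = ωL = 1170 Ω
X_C = 1/(ωC) = 517 Ω
X = 1170 − 517 = 653 Ω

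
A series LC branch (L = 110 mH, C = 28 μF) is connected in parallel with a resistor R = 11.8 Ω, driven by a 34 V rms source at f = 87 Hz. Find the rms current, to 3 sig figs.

ω = 2πf = 546.6 rad/s
X_L = ωL = 60.1 Ω
X_C = 1/(ωC) = 65.3 Ω
Branch 1: Z₁ = R = 11.8 Ω
Branch 2 (series LC): Z₂ = j(X_L − X_C) = −j5.20 Ω
Parallel: Z = Z₁Z₂/(Z₁+Z₂), |Z| = 4.76 Ω, ∠Z = -66.2°
I = V/|Z| = 34/4.76 = 7.14 A

7.14 A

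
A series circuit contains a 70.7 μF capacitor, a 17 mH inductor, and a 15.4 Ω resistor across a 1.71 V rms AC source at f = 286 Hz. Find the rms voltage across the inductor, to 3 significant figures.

ω = 2πf = 1797 rad/s
X_L = ωL = 30.5 Ω
X_C = 1/(ωC) = 7.87 Ω
Net reactance X = X_L − X_C = 22.7 Ω
Z = 15.4 + j22.7 Ω
|Z| = √(15.4² + 22.7²) = 27.4 Ω
I = V/|Z| = 62.4 mA
V_L = I·|Z_L| = 0.0624 × 30.5 = 1.91 V

1.91 V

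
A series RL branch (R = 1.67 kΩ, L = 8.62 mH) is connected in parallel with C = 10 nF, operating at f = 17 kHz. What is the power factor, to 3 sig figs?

ω = 2πf = 106800 rad/s
X_L = ωL = 921 Ω
X_C = 1/(ωC) = 936 Ω
Branch 1 (R+jX_L): Z₁ = 1670 + j921 Ω, |Z₁| = 1910 Ω
Branch 2 (−jX_C): Z₂ = −j936 Ω
Parallel: Z = Z₁Z₂/(Z₁+Z₂), |Z| = 1070 Ω, ∠Z = -60.6°
cos φ = cos(-60.6°) = 0.491

0.491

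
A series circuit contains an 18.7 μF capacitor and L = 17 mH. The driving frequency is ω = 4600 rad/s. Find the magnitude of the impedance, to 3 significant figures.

X_L = ωL = 78.2 Ω
X_C = 1/(ωC) = 11.6 Ω
Net reactance X = X_L − X_C = 66.6 Ω
Z = j66.6 Ω
|Z| = √(0² + 66.6²) = 66.6 Ω

66.6 Ω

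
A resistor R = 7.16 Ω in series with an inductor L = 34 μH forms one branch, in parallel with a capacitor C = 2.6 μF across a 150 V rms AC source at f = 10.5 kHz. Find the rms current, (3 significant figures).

27.5 A

ω = 2πf = 65970 rad/s
X_L = ωL = 2.24 Ω
X_C = 1/(ωC) = 5.83 Ω
Branch 1 (R+jX_L): Z₁ = 7.16 + j2.24 Ω, |Z₁| = 7.50 Ω
Branch 2 (−jX_C): Z₂ = −j5.83 Ω
Parallel: Z = Z₁Z₂/(Z₁+Z₂), |Z| = 5.46 Ω, ∠Z = -46.0°
I = V/|Z| = 150/5.46 = 27.5 A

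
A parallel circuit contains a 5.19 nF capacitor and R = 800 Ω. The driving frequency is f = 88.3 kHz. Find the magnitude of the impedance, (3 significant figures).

319 Ω

ω = 2πf = 554800 rad/s
X_C = 1/(ωC) = 347 Ω
Parallel: admittances add. Y = 1/R + jωC
Y = (0.00125 + j0.00288) S
|Y| = 0.00314 S → |Z| = 1/|Y| = 319 Ω, ∠Z = −∠Y = -66.5°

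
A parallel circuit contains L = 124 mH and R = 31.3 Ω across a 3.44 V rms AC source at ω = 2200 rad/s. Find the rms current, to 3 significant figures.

X_L = ωL = 273 Ω
Parallel: admittances add. Y = 1/R + 1/(jωL)
Y = (0.0319 − j0.00367) S
|Y| = 0.0322 S → |Z| = 1/|Y| = 31.1 Ω, ∠Z = −∠Y = 6.55°
I = V/|Z| = 3.44/31.1 = 111 mA

111 mA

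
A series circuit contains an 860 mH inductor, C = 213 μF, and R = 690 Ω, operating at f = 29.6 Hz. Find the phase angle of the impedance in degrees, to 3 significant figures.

11.0°

ω = 2πf = 186.0 rad/s
X_L = ωL = 160 Ω
X_C = 1/(ωC) = 25.2 Ω
Net reactance X = X_L − X_C = 135 Ω
Z = 690 + j135 Ω
|Z| = √(690² + 135²) = 703 Ω
∠Z = arctan(135/690) = 11.0°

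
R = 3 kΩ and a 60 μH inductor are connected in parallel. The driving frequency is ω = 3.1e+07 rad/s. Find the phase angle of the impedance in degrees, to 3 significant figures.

X_L = ωL = 1860 Ω
Parallel: admittances add. Y = 1/R + 1/(jωL)
Y = (0.000333 − j0.000538) S
|Y| = 0.000633 S → |Z| = 1/|Y| = 1580 Ω, ∠Z = −∠Y = 58.2°

58.2°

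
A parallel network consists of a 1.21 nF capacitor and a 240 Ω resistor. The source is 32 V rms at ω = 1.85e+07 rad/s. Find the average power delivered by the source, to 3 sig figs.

4.27 W

X_C = 1/(ωC) = 44.7 Ω
Parallel: admittances add. Y = 1/R + jωC
Y = (0.00417 + j0.0224) S
|Y| = 0.0228 S → |Z| = 1/|Y| = 43.9 Ω, ∠Z = −∠Y = -79.5°
I = V/|Z| = 729 mA
P = VI cos φ = 32 × 0.729 × cos(-79.5°) = 4.27 W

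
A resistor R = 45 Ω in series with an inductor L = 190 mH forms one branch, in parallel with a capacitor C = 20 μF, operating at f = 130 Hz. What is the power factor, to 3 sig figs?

0.164

ω = 2πf = 816.8 rad/s
X_L = ωL = 155 Ω
X_C = 1/(ωC) = 61.2 Ω
Branch 1 (R+jX_L): Z₁ = 45.0 + j155 Ω, |Z₁| = 162 Ω
Branch 2 (−jX_C): Z₂ = −j61.2 Ω
Parallel: Z = Z₁Z₂/(Z₁+Z₂), |Z| = 94.9 Ω, ∠Z = -80.6°
cos φ = cos(-80.6°) = 0.164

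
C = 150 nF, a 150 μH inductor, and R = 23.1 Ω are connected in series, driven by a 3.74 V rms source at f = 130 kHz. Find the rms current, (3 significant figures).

ω = 2πf = 816800 rad/s
X_L = ωL = 123 Ω
X_C = 1/(ωC) = 8.16 Ω
Net reactance X = X_L − X_C = 114 Ω
Z = 23.1 + j114 Ω
|Z| = √(23.1² + 114²) = 117 Ω
I = V/|Z| = 3.74/117 = 32.1 mA

32.1 mA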